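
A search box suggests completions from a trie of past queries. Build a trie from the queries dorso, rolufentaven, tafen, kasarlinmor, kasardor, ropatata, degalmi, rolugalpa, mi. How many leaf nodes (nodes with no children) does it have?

9

A leaf is a node with no children — equivalently, the end of a word that is not a proper prefix of any other stored word.
Those words: "degalmi", "dorso", "kasardor", "kasarlinmor", "mi", "rolufentaven", "rolugalpa", "ropatata", "tafen"
Leaf count: 9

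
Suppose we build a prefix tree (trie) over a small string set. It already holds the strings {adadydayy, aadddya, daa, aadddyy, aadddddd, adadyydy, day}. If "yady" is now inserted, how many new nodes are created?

Nothing in the trie begins with "y"; the whole of "yady" is new.
4 − 0 = 4 new nodes.

4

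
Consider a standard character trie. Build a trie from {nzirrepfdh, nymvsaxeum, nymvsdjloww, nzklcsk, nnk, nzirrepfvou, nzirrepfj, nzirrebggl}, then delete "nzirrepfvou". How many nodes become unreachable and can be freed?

3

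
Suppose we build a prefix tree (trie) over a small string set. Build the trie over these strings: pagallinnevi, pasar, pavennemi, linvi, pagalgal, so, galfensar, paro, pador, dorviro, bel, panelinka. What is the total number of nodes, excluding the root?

63

Trace insertions, counting only characters that open a new branch:
  "pagallinnevi" → 12 new (p, a, g, a, l, l, i, n, n, e, v, i)
  "pasar" → prefix "pa" already present; 3 new (s, a, r)
  "pavennemi" → prefix "pa" already present; 7 new (v, e, n, n, e, m, i)
  "linvi" → 5 new (l, i, n, v, i)
  "pagalgal" → prefix "pagal" already present; 3 new (g, a, l)
  "so" → 2 new (s, o)
  "galfensar" → 9 new (g, a, l, f, e, n, s, a, r)
  "paro" → prefix "pa" already present; 2 new (r, o)
  "pador" → prefix "pa" already present; 3 new (d, o, r)
  "dorviro" → 7 new (d, o, r, v, i, r, o)
  "bel" → 3 new (b, e, l)
  "panelinka" → prefix "pa" already present; 7 new (n, e, l, i, n, k, a)
Total nodes = 12 + 3 + 7 + 5 + 3 + 2 + 9 + 2 + 3 + 7 + 3 + 7 = 63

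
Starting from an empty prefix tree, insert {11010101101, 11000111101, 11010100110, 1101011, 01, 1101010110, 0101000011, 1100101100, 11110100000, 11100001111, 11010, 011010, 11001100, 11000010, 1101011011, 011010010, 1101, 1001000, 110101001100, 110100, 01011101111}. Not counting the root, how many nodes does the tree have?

88

For each word, the new-node count is its length minus the longest prefix already in the trie:
  "11010101101" → 11 new (1, 1, 0, 1, 0, 1, 0, 1, 1, 0, 1)
  "11000111101" → prefix "110" already present; 8 new (0, 0, 1, 1, 1, 1, 0, 1)
  "11010100110" → prefix "1101010" already present; 4 new (0, 1, 1, 0)
  "1101011" → prefix "110101" already present; 1 new (1)
  "01" → 2 new (0, 1)
  "1101010110" → prefix "1101010110" already present; 0 new (none)
  "0101000011" → prefix "01" already present; 8 new (0, 1, 0, 0, 0, 0, 1, 1)
  "1100101100" → prefix "1100" already present; 6 new (1, 0, 1, 1, 0, 0)
  "11110100000" → prefix "11" already present; 9 new (1, 1, 0, 1, 0, 0, 0, 0, 0)
  "11100001111" → prefix "111" already present; 8 new (0, 0, 0, 0, 1, 1, 1, 1)
  "11010" → prefix "11010" already present; 0 new (none)
  "011010" → prefix "01" already present; 4 new (1, 0, 1, 0)
  "11001100" → prefix "11001" already present; 3 new (1, 0, 0)
  "11000010" → prefix "11000" already present; 3 new (0, 1, 0)
  "1101011011" → prefix "1101011" already present; 3 new (0, 1, 1)
  "011010010" → prefix "011010" already present; 3 new (0, 1, 0)
  "1101" → prefix "1101" already present; 0 new (none)
  "1001000" → prefix "1" already present; 6 new (0, 0, 1, 0, 0, 0)
  "110101001100" → prefix "11010100110" already present; 1 new (0)
  "110100" → prefix "11010" already present; 1 new (0)
  "01011101111" → prefix "0101" already present; 7 new (1, 1, 0, 1, 1, 1, 1)
Total nodes = 11 + 8 + 4 + 1 + 2 + 0 + 8 + 6 + 9 + 8 + 0 + 4 + 3 + 3 + 3 + 3 + 0 + 6 + 1 + 1 + 7 = 88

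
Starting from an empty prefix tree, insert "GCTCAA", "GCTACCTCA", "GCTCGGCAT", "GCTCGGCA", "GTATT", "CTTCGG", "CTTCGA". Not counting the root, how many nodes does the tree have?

Count nodes per top-level branch (shared prefixes stored once):
  'C'-branch (CTTCGA, CTTCGG): 7 nodes
  'G'-branch (GCTACCTCA, GCTCAA, GCTCGGCA, GCTCGGCAT, GTATT): 21 nodes
Sum: 28

28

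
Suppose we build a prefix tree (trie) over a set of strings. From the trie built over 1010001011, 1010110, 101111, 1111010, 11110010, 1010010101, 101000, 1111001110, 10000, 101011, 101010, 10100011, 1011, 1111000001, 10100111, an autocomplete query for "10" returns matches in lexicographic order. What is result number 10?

1011

Words with prefix "10", in lexicographic order: "10000", "101000", "1010001011", "10100011", "1010010101", "10100111", "101010", "101011", "1010110", "1011", "101111"
Position 10: 1011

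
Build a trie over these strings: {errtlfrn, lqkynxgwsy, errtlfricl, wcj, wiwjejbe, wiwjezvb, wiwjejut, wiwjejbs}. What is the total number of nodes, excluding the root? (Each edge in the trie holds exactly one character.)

Trie structure (* marks end of a word):
(root)
├─ e
│  └─ r
│     └─ r
│        └─ t
│           └─ l
│              └─ f
│                 └─ r
│                    ├─ i
│                    │  └─ c
│                    │     └─ l *
│                    └─ n *
├─ l
│  └─ q
│     └─ k
│        └─ y
│           └─ n
│              └─ x
│                 └─ g
│                    └─ w
│                       └─ s
│                          └─ y *
└─ w
   ├─ c
   │  └─ j *
   └─ i
      └─ w
         └─ j
            └─ e
               ├─ j
               │  ├─ b
               │  │  ├─ e *
               │  │  └─ s *
               │  └─ u
               │     └─ t *
               └─ z
                  └─ v
                     └─ b *
Counting every labelled node above: 37.

37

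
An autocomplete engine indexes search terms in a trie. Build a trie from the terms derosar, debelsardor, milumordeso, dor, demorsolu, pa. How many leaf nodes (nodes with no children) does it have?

6

A leaf is a node with no children — equivalently, the end of a word that is not a proper prefix of any other stored word.
Those words: "debelsardor", "demorsolu", "derosar", "dor", "milumordeso", "pa"
Leaf count: 6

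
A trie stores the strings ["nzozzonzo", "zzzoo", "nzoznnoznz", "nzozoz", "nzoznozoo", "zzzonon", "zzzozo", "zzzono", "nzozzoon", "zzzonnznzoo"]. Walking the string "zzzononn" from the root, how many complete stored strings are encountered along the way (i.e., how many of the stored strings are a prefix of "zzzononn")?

Traverse "zzzononn" character by character; count nodes along the way that are marked as word ends.
Prefixes of the query that are stored words: "zzzono", "zzzonon"
Count: 2

2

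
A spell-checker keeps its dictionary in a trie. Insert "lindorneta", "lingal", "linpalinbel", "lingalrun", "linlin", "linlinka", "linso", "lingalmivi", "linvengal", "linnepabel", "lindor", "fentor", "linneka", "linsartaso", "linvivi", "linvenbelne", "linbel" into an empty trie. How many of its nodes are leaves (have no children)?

14

A leaf is a node with no children — equivalently, the end of a word that is not a proper prefix of any other stored word.
Those words: "fentor", "linbel", "lindorneta", "lingalmivi", "lingalrun", "linlinka", "linneka", "linnepabel", "linpalinbel", "linsartaso", "linso", "linvenbelne", "linvengal", "linvivi"
Leaf count: 14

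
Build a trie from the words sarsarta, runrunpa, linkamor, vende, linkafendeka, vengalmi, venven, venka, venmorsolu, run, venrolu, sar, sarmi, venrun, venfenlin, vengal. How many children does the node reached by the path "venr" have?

Walk "venr" from the root, arriving at one node.
Characters that immediately follow "venr" among the stored strings: {o, u}.
That node has 2 child edges.

2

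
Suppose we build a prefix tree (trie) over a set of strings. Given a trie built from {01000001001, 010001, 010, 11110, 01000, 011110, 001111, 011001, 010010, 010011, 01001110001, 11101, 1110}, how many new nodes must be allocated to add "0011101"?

2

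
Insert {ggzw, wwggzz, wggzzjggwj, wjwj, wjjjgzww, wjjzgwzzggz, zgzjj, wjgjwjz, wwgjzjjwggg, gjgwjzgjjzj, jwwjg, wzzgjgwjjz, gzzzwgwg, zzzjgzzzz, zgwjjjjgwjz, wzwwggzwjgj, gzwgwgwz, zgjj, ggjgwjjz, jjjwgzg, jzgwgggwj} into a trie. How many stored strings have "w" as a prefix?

Traverse to the node for "w", then collect every word in that subtree.
Words under "w": wggzzjggwj, wjgjwjz, wjjjgzww, wjjzgwzzggz, wjwj, wwggzz, wwgjzjjwggg, wzwwggzwjgj, wzzgjgwjjz
Count: 9

9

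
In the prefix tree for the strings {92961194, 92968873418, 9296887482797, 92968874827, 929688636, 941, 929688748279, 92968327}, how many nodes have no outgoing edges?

Leaves are exactly the stored words that no other stored word extends.
Those words: "92961194", "92968327", "929688636", "92968873418", "9296887482797", "941"
Leaf count: 6

6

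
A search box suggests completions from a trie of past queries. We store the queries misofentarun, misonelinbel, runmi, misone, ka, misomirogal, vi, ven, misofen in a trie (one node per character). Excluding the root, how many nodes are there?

Count nodes per top-level branch (shared prefixes stored once):
  'k'-branch (ka): 2 nodes
  'm'-branch (misofen, misofentarun, misomirogal, misone, misonelinbel): 27 nodes
  'r'-branch (runmi): 5 nodes
  'v'-branch (ven, vi): 4 nodes
Sum: 38

38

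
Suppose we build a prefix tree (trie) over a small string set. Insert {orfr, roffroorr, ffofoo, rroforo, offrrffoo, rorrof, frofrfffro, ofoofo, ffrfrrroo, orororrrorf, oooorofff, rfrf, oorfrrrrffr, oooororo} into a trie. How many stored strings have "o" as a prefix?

7

Walk to "o"; the words in its subtree are exactly those with that prefix.
Words under "o": offrrffoo, ofoofo, oooorofff, oooororo, oorfrrrrffr, orfr, orororrrorf
Count: 7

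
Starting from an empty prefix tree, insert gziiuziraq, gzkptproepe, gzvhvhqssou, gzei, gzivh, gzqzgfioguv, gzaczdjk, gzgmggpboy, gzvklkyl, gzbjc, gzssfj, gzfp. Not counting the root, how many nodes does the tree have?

69

Insert word by word; a character creates a node only if that edge doesn't already exist:
  "gziiuziraq" → 10 new (g, z, i, i, u, z, i, r, a, q)
  "gzkptproepe" → prefix "gz" already present; 9 new (k, p, t, p, r, o, e, p, e)
  "gzvhvhqssou" → prefix "gz" already present; 9 new (v, h, v, h, q, s, s, o, u)
  "gzei" → prefix "gz" already present; 2 new (e, i)
  "gzivh" → prefix "gzi" already present; 2 new (v, h)
  "gzqzgfioguv" → prefix "gz" already present; 9 new (q, z, g, f, i, o, g, u, v)
  "gzaczdjk" → prefix "gz" already present; 6 new (a, c, z, d, j, k)
  "gzgmggpboy" → prefix "gz" already present; 8 new (g, m, g, g, p, b, o, y)
  "gzvklkyl" → prefix "gzv" already present; 5 new (k, l, k, y, l)
  "gzbjc" → prefix "gz" already present; 3 new (b, j, c)
  "gzssfj" → prefix "gz" already present; 4 new (s, s, f, j)
  "gzfp" → prefix "gz" already present; 2 new (f, p)
Total nodes = 10 + 9 + 9 + 2 + 2 + 9 + 6 + 8 + 5 + 3 + 4 + 2 = 69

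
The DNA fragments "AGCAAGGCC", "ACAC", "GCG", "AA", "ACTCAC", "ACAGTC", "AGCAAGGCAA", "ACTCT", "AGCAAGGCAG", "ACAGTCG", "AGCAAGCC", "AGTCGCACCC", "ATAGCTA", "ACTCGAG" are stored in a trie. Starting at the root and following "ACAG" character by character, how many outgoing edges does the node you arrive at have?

Follow the path "ACAG" to its node, then look at its outgoing edges.
Characters that immediately follow "ACAG" among the stored strings: {T}.
That node has 1 child edge.

1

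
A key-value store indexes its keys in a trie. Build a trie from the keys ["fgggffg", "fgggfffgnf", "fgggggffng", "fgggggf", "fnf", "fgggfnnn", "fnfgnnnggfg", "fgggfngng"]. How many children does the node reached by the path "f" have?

Follow the path "f" to its node, then look at its outgoing edges.
Characters that immediately follow "f" among the stored strings: {g, n}.
That node has 2 child edges.

2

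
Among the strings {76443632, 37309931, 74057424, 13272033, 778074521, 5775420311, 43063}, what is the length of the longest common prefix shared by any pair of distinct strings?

1

Equivalently: take the maximum, over all pairs, of their longest common prefix length.
"74057424" and "76443632" agree on "7" (1 characters) before diverging; nothing deeper is shared.
Longest shared-prefix length: 1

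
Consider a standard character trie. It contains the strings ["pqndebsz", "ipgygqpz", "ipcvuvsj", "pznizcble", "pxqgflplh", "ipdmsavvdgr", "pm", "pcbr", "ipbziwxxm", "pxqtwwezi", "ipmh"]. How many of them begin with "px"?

Filter for entries beginning with "px":
Matches: "pxqgflplh", "pxqtwwezi"
Count: 2

2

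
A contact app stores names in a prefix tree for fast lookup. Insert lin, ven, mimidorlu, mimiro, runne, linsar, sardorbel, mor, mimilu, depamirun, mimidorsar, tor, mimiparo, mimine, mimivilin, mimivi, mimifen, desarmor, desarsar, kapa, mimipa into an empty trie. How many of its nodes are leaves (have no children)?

18

A leaf is a node with no children — equivalently, the end of a word that is not a proper prefix of any other stored word.
Those words: "depamirun", "desarmor", "desarsar", "kapa", "linsar", "mimidorlu", "mimidorsar", "mimifen", "mimilu", "mimine", "mimiparo", "mimiro", "mimivilin", "mor", "runne", "sardorbel", "tor", "ven"
Leaf count: 18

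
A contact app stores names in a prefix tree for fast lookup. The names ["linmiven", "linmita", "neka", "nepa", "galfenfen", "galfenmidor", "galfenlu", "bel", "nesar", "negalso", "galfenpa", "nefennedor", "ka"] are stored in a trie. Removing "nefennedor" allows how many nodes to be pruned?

A node on "nefennedor"'s path can go only if nothing else ends at it or branches off below it.
The suffix "fennedor" (8 nodes) is used only by "nefennedor"; the node for "ne" still has the child "k", so pruning stops there.
Nodes removed: 8

8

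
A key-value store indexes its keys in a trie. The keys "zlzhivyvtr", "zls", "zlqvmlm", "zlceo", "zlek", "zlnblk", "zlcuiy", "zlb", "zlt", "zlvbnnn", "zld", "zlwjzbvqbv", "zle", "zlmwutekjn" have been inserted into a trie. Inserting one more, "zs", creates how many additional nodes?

1

The longest prefix of "zs" already in the trie is "z" (length 1).
Each of the 1 remaining characters creates one node.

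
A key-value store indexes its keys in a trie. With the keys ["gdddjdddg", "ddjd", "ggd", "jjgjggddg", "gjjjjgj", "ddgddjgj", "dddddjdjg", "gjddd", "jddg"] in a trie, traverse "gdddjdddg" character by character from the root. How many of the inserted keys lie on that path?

1

Traverse "gdddjdddg" character by character; count nodes along the way that are marked as word ends.
Prefixes of the query that are stored words: "gdddjdddg"
Count: 1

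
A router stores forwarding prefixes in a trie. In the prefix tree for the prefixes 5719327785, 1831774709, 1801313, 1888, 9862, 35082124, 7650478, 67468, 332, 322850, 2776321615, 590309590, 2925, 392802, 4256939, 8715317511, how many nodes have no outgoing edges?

A leaf is a node with no children — equivalently, the end of a word that is not a proper prefix of any other stored word.
Those words: "1801313", "1831774709", "1888", "2776321615", "2925", "322850", "332", "35082124", "392802", "4256939", "5719327785", "590309590", "67468", "7650478", "8715317511", "9862"
Leaf count: 16

16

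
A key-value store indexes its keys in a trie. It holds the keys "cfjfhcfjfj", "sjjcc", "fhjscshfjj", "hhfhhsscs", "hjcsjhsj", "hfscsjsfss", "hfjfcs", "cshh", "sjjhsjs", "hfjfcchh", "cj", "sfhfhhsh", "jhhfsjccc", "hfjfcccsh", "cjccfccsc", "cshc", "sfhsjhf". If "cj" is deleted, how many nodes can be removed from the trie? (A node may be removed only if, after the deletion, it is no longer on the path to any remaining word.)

0

A node on "cj"'s path can go only if nothing else ends at it or branches off below it.
Every node on "cj" is still needed (e.g. by "cjccfccsc"), so nothing is freed.
Nodes removed: 0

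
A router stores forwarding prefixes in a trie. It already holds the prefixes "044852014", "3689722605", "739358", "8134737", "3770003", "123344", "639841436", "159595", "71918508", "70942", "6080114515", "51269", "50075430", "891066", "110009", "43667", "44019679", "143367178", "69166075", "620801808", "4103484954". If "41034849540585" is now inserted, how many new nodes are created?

4

The longest prefix of "41034849540585" already in the trie is "4103484954" (length 10).
New nodes needed: |"41034849540585"| − 10 = 14 − 10 = 4.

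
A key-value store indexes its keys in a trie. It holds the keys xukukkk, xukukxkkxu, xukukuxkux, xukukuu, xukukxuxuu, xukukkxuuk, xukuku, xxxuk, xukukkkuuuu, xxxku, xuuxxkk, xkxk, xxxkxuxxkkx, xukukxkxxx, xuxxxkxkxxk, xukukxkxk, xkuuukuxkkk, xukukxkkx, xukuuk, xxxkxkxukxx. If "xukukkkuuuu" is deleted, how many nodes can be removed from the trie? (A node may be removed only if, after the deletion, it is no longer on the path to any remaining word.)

Walk "xukukkkuuuu" from the leaf back toward the root, removing each node that no remaining word uses.
The suffix "uuuu" (4 nodes) is used only by "xukukkkuuuu"; "xukukkk" is itself a stored word, so pruning stops there.
Nodes removed: 4

4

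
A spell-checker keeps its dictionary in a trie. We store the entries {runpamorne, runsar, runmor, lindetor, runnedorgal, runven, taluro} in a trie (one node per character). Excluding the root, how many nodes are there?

41

Trace insertions, counting only characters that open a new branch:
  "runpamorne" → 10 new (r, u, n, p, a, m, o, r, n, e)
  "runsar" → prefix "run" already present; 3 new (s, a, r)
  "runmor" → prefix "run" already present; 3 new (m, o, r)
  "lindetor" → 8 new (l, i, n, d, e, t, o, r)
  "runnedorgal" → prefix "run" already present; 8 new (n, e, d, o, r, g, a, l)
  "runven" → prefix "run" already present; 3 new (v, e, n)
  "taluro" → 6 new (t, a, l, u, r, o)
Total nodes = 10 + 3 + 3 + 8 + 8 + 3 + 6 = 41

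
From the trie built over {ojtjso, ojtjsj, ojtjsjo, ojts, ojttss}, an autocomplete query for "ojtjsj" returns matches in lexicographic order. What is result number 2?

DFS of the "ojtjsj" subtree visits, in order: "ojtjsj", "ojtjsjo"
Position 2: ojtjsjo

ojtjsjo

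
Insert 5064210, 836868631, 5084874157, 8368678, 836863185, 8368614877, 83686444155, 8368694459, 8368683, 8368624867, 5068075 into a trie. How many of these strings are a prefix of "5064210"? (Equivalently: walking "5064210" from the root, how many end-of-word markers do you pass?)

Walk "5064210" from the root; an end-of-word marker is hit whenever a stored word is a prefix of "5064210".
Prefixes of the query that are stored words: "5064210"
Count: 1

1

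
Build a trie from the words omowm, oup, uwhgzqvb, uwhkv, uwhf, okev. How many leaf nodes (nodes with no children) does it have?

Leaves are exactly the stored words that no other stored word extends.
Those words: "okev", "omowm", "oup", "uwhf", "uwhgzqvb", "uwhkv"
Leaf count: 6

6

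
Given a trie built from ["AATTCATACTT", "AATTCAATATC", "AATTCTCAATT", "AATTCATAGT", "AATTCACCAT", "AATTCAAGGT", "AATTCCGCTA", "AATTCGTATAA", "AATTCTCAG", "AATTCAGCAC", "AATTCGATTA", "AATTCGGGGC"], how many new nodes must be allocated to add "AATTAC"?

Walking "AATTAC" from the root, the first 4 characters ("AATT") follow existing edges; "A" is the first miss.
New nodes needed: |"AATTAC"| − 4 = 6 − 4 = 2.

2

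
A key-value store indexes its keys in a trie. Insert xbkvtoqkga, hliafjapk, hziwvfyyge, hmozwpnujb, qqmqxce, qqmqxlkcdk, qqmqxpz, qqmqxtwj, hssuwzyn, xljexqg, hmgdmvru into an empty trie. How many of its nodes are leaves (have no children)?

A leaf is a node with no children — equivalently, the end of a word that is not a proper prefix of any other stored word.
Those words: "hliafjapk", "hmgdmvru", "hmozwpnujb", "hssuwzyn", "hziwvfyyge", "qqmqxce", "qqmqxlkcdk", "qqmqxpz", "qqmqxtwj", "xbkvtoqkga", "xljexqg"
Leaf count: 11

11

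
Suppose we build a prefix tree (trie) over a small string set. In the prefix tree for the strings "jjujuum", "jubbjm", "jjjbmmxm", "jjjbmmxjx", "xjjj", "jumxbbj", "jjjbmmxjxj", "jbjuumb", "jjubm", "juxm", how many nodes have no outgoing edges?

A leaf is a node with no children — equivalently, the end of a word that is not a proper prefix of any other stored word.
Those words: "jbjuumb", "jjjbmmxjxj", "jjjbmmxm", "jjubm", "jjujuum", "jubbjm", "jumxbbj", "juxm", "xjjj"
Leaf count: 9

9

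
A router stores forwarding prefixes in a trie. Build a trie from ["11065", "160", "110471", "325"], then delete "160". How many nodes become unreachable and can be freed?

A node on "160"'s path can go only if nothing else ends at it or branches off below it.
The suffix "60" (2 nodes) is used only by "160"; the node for "1" still has the child "1", so pruning stops there.
Nodes removed: 2

2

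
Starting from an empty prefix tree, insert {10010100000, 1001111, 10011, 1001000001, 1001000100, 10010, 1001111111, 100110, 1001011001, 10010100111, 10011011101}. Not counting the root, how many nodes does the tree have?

38

For each word, the new-node count is its length minus the longest prefix already in the trie:
  "10010100000" → 11 new (1, 0, 0, 1, 0, 1, 0, 0, 0, 0, 0)
  "1001111" → prefix "1001" already present; 3 new (1, 1, 1)
  "10011" → prefix "10011" already present; 0 new (none)
  "1001000001" → prefix "10010" already present; 5 new (0, 0, 0, 0, 1)
  "1001000100" → prefix "1001000" already present; 3 new (1, 0, 0)
  "10010" → prefix "10010" already present; 0 new (none)
  "1001111111" → prefix "1001111" already present; 3 new (1, 1, 1)
  "100110" → prefix "10011" already present; 1 new (0)
  "1001011001" → prefix "100101" already present; 4 new (1, 0, 0, 1)
  "10010100111" → prefix "10010100" already present; 3 new (1, 1, 1)
  "10011011101" → prefix "100110" already present; 5 new (1, 1, 1, 0, 1)
Total nodes = 11 + 3 + 0 + 5 + 3 + 0 + 3 + 1 + 4 + 3 + 5 = 38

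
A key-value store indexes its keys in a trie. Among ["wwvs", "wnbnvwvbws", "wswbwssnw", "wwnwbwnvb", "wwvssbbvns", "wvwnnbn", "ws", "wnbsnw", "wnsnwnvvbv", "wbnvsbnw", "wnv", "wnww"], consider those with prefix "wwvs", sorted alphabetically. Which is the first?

Filter for "wwvs…" and sort: "wwvs", "wwvssbbvns"
Position 1: wwvs

wwvs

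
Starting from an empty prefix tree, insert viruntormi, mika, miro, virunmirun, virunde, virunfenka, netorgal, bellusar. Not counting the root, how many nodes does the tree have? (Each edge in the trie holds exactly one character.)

For each word, the new-node count is its length minus the longest prefix already in the trie:
  "viruntormi" → 10 new (v, i, r, u, n, t, o, r, m, i)
  "mika" → 4 new (m, i, k, a)
  "miro" → prefix "mi" already present; 2 new (r, o)
  "virunmirun" → prefix "virun" already present; 5 new (m, i, r, u, n)
  "virunde" → prefix "virun" already present; 2 new (d, e)
  "virunfenka" → prefix "virun" already present; 5 new (f, e, n, k, a)
  "netorgal" → 8 new (n, e, t, o, r, g, a, l)
  "bellusar" → 8 new (b, e, l, l, u, s, a, r)
Total nodes = 10 + 4 + 2 + 5 + 2 + 5 + 8 + 8 = 44

44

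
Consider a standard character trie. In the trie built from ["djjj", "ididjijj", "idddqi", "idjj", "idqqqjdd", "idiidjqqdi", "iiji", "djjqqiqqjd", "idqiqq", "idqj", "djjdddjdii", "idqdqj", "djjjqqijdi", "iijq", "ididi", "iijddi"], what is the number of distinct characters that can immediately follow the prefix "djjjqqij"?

The children of the "djjjqqij" node are the distinct next characters among strings starting with "djjjqqij".
Characters that immediately follow "djjjqqij" among the stored strings: {d}.
That node has 1 child edge.

1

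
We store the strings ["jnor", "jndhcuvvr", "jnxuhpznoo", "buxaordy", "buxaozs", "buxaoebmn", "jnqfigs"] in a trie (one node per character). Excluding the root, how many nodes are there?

38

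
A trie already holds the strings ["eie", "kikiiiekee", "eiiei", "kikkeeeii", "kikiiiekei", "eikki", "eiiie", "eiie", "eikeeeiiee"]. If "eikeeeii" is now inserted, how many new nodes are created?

0

Every character of "eikeeeii" already lies on an existing path (it is a prefix of some stored word).
No new nodes are needed: 0.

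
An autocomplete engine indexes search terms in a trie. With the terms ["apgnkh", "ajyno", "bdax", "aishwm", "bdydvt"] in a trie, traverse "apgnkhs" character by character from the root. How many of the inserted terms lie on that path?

1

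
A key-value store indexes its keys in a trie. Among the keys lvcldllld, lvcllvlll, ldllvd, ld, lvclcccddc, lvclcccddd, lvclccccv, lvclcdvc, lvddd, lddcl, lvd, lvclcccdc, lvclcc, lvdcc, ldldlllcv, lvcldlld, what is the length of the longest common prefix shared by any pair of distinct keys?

The deepest shared node is where two words last agree before diverging.
"lvclcccddc" and "lvclcccddd" agree on "lvclcccdd" (9 characters) before diverging; nothing deeper is shared.
Longest shared-prefix length: 9

9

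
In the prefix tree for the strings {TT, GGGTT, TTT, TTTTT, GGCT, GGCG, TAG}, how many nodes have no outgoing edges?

A leaf is a node with no children — equivalently, the end of a word that is not a proper prefix of any other stored word.
Those words: "GGCG", "GGCT", "GGGTT", "TAG", "TTTTT"
Leaf count: 5

5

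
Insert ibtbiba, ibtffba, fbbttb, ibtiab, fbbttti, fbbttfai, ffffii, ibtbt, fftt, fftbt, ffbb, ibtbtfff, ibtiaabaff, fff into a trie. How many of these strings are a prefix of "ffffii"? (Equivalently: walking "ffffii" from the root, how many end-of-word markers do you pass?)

2

Traverse "ffffii" character by character; count nodes along the way that are marked as word ends.
Prefixes of the query that are stored words: "fff", "ffffii"
Count: 2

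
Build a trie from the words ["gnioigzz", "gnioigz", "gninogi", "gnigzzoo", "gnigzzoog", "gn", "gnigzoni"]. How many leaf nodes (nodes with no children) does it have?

Leaves are exactly the stored words that no other stored word extends.
Those words: "gnigzoni", "gnigzzoog", "gninogi", "gnioigzz"
Leaf count: 4

4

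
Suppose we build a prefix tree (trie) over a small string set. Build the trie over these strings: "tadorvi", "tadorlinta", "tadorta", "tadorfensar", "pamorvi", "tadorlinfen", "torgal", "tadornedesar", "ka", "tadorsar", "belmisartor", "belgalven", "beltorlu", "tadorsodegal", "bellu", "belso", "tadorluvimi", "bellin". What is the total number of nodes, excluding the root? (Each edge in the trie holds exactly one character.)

86

Insert word by word; a character creates a node only if that edge doesn't already exist:
  "tadorvi" → 7 new (t, a, d, o, r, v, i)
  "tadorlinta" → prefix "tador" already present; 5 new (l, i, n, t, a)
  "tadorta" → prefix "tador" already present; 2 new (t, a)
  "tadorfensar" → prefix "tador" already present; 6 new (f, e, n, s, a, r)
  "pamorvi" → 7 new (p, a, m, o, r, v, i)
  "tadorlinfen" → prefix "tadorlin" already present; 3 new (f, e, n)
  "torgal" → prefix "t" already present; 5 new (o, r, g, a, l)
  "tadornedesar" → prefix "tador" already present; 7 new (n, e, d, e, s, a, r)
  "ka" → 2 new (k, a)
  "tadorsar" → prefix "tador" already present; 3 new (s, a, r)
  "belmisartor" → 11 new (b, e, l, m, i, s, a, r, t, o, r)
  "belgalven" → prefix "bel" already present; 6 new (g, a, l, v, e, n)
  "beltorlu" → prefix "bel" already present; 5 new (t, o, r, l, u)
  "tadorsodegal" → prefix "tadors" already present; 6 new (o, d, e, g, a, l)
  "bellu" → prefix "bel" already present; 2 new (l, u)
  "belso" → prefix "bel" already present; 2 new (s, o)
  "tadorluvimi" → prefix "tadorl" already present; 5 new (u, v, i, m, i)
  "bellin" → prefix "bell" already present; 2 new (i, n)
Total nodes = 7 + 5 + 2 + 6 + 7 + 3 + 5 + 7 + 2 + 3 + 11 + 6 + 5 + 6 + 2 + 2 + 5 + 2 = 86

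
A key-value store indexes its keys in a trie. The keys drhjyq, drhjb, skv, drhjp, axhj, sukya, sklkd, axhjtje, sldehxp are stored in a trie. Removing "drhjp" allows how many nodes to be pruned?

1

After clearing the end-marker at "drhjp", prune upward until reaching a node still needed by another word.
The suffix "p" (1 node) is used only by "drhjp"; the node for "drhj" still has the child "y", so pruning stops there.
Nodes removed: 1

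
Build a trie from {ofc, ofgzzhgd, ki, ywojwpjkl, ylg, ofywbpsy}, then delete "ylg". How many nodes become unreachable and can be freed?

2

After clearing the end-marker at "ylg", prune upward until reaching a node still needed by another word.
The suffix "lg" (2 nodes) is used only by "ylg"; the node for "y" still has the child "w", so pruning stops there.
Nodes removed: 2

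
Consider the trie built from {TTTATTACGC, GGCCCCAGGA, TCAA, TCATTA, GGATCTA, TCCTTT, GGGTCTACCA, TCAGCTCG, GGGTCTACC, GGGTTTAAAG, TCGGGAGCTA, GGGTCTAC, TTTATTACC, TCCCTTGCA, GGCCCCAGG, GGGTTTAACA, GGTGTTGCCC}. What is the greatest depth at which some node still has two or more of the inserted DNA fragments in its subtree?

Equivalently: take the maximum, over all pairs, of their longest common prefix length.
"GGCCCCAGG" and "GGCCCCAGGA" agree on "GGCCCCAGG" (9 characters) before diverging; nothing deeper is shared.
Longest shared-prefix length: 9

9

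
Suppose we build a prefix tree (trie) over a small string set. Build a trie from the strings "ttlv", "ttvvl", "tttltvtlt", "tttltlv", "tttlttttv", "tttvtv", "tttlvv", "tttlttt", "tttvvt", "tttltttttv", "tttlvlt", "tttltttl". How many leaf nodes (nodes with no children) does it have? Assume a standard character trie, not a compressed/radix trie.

11

A leaf is a node with no children — equivalently, the end of a word that is not a proper prefix of any other stored word.
Those words: "ttlv", "tttltlv", "tttltttl", "tttltttttv", "tttlttttv", "tttltvtlt", "tttlvlt", "tttlvv", "tttvtv", "tttvvt", "ttvvl"
Leaf count: 11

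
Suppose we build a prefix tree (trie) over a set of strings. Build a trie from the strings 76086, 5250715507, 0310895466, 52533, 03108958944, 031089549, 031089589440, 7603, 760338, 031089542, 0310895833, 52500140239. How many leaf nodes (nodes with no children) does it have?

10

Leaves are exactly the stored words that no other stored word extends.
Those words: "031089542", "0310895466", "031089549", "0310895833", "031089589440", "52500140239", "5250715507", "52533", "760338", "76086"
Leaf count: 10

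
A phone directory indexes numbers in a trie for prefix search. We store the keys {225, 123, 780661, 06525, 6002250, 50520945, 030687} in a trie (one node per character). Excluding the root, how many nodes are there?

37

Trace insertions, counting only characters that open a new branch:
  "225" → 3 new (2, 2, 5)
  "123" → 3 new (1, 2, 3)
  "780661" → 6 new (7, 8, 0, 6, 6, 1)
  "06525" → 5 new (0, 6, 5, 2, 5)
  "6002250" → 7 new (6, 0, 0, 2, 2, 5, 0)
  "50520945" → 8 new (5, 0, 5, 2, 0, 9, 4, 5)
  "030687" → prefix "0" already present; 5 new (3, 0, 6, 8, 7)
Total nodes = 3 + 3 + 6 + 5 + 7 + 8 + 5 = 37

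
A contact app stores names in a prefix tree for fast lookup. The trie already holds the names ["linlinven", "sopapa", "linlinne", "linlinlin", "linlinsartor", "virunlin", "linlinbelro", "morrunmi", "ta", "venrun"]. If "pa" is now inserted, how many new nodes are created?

Nothing in the trie begins with "p"; the whole of "pa" is new.
2 − 0 = 2 new nodes.

2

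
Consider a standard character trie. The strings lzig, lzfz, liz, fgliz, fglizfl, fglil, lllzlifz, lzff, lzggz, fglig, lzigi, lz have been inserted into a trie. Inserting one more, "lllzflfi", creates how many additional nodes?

"lllz" is already a path in the trie; the remaining "flfi" must be added.
New nodes needed: |"lllzflfi"| − 4 = 8 − 4 = 4.

4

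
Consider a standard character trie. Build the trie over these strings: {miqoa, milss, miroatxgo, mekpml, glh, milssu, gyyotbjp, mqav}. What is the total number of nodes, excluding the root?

34

Trie structure (* marks end of a word):
(root)
├─ g
│  ├─ l
│  │  └─ h *
│  └─ y
│     └─ y
│        └─ o
│           └─ t
│              └─ b
│                 └─ j
│                    └─ p *
└─ m
   ├─ e
   │  └─ k
   │     └─ p
   │        └─ m
   │           └─ l *
   ├─ i
   │  ├─ l
   │  │  └─ s
   │  │     └─ s *
   │  │        └─ u *
   │  ├─ q
   │  │  └─ o
   │  │     └─ a *
   │  └─ r
   │     └─ o
   │        └─ a
   │           └─ t
   │              └─ x
   │                 └─ g
   │                    └─ o *
   └─ q
      └─ a
         └─ v *
Counting every labelled node above: 34.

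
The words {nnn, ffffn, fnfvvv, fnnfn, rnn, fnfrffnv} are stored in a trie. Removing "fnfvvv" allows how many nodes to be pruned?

A node on "fnfvvv"'s path can go only if nothing else ends at it or branches off below it.
The suffix "vvv" (3 nodes) is used only by "fnfvvv"; the node for "fnf" still has the child "r", so pruning stops there.
Nodes removed: 3

3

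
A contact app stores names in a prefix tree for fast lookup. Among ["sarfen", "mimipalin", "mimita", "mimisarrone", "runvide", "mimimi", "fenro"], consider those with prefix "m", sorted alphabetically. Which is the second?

mimipalin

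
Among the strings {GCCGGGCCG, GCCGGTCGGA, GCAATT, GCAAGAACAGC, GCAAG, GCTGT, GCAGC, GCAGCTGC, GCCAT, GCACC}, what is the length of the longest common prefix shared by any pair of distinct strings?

5

The deepest shared node is where two words last agree before diverging.
"GCAAG" and "GCAAGAACAGC" agree on "GCAAG" (5 characters) before diverging; nothing deeper is shared.
Longest shared-prefix length: 5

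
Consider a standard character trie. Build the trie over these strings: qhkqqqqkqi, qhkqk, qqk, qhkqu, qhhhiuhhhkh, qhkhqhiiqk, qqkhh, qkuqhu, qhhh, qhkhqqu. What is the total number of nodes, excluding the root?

39

Trace insertions, counting only characters that open a new branch:
  "qhkqqqqkqi" → 10 new (q, h, k, q, q, q, q, k, q, i)
  "qhkqk" → prefix "qhkq" already present; 1 new (k)
  "qqk" → prefix "q" already present; 2 new (q, k)
  "qhkqu" → prefix "qhkq" already present; 1 new (u)
  "qhhhiuhhhkh" → prefix "qh" already present; 9 new (h, h, i, u, h, h, h, k, h)
  "qhkhqhiiqk" → prefix "qhk" already present; 7 new (h, q, h, i, i, q, k)
  "qqkhh" → prefix "qqk" already present; 2 new (h, h)
  "qkuqhu" → prefix "q" already present; 5 new (k, u, q, h, u)
  "qhhh" → prefix "qhhh" already present; 0 new (none)
  "qhkhqqu" → prefix "qhkhq" already present; 2 new (q, u)
Total nodes = 10 + 1 + 2 + 1 + 9 + 7 + 2 + 5 + 0 + 2 = 39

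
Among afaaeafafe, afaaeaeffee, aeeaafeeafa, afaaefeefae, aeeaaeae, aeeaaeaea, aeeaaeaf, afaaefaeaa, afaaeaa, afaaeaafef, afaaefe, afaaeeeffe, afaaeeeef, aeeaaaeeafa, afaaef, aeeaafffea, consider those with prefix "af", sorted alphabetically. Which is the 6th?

Filter for "af…" and sort: "afaaeaa", "afaaeaafef", "afaaeaeffee", "afaaeafafe", "afaaeeeef", "afaaeeeffe", "afaaef", "afaaefaeaa", "afaaefe", "afaaefeefae"
The 6th is afaaeeeffe.

afaaeeeffe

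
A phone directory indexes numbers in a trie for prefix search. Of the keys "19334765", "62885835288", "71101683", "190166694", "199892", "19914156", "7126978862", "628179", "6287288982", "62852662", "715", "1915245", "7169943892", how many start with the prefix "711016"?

Filter for entries beginning with "711016":
Words under "711016": 71101683
Count: 1

1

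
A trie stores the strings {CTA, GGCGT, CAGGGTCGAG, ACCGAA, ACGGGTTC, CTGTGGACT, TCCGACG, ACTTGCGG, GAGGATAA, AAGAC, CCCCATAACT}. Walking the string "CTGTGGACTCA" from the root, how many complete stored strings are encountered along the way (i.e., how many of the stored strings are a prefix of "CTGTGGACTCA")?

1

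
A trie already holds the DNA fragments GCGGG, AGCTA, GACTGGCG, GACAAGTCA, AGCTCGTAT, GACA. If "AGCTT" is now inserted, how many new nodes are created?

"AGCT" is already a path in the trie; the remaining "T" must be added.
So 5 − 4 = 1 new nodes.

1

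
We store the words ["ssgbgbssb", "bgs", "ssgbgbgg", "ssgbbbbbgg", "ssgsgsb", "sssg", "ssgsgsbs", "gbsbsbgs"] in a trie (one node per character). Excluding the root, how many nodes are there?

Count nodes per top-level branch (shared prefixes stored once):
  'b'-branch (bgs): 3 nodes
  'g'-branch (gbsbsbgs): 8 nodes
  's'-branch (ssgbbbbbgg, ssgbgbgg, ssgbgbssb, ssgsgsb, ssgsgsbs, sssg): 24 nodes
Sum: 35

35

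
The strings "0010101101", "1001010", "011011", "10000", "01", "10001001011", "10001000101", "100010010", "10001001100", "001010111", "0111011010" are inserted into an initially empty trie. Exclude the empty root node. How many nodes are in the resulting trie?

Trace insertions, counting only characters that open a new branch:
  "0010101101" → 10 new (0, 0, 1, 0, 1, 0, 1, 1, 0, 1)
  "1001010" → 7 new (1, 0, 0, 1, 0, 1, 0)
  "011011" → prefix "0" already present; 5 new (1, 1, 0, 1, 1)
  "10000" → prefix "100" already present; 2 new (0, 0)
  "01" → prefix "01" already present; 0 new (none)
  "10001001011" → prefix "1000" already present; 7 new (1, 0, 0, 1, 0, 1, 1)
  "10001000101" → prefix "1000100" already present; 4 new (0, 1, 0, 1)
  "100010010" → prefix "100010010" already present; 0 new (none)
  "10001001100" → prefix "10001001" already present; 3 new (1, 0, 0)
  "001010111" → prefix "00101011" already present; 1 new (1)
  "0111011010" → prefix "011" already present; 7 new (1, 0, 1, 1, 0, 1, 0)
Total nodes = 10 + 7 + 5 + 2 + 0 + 7 + 4 + 0 + 3 + 1 + 7 = 46

46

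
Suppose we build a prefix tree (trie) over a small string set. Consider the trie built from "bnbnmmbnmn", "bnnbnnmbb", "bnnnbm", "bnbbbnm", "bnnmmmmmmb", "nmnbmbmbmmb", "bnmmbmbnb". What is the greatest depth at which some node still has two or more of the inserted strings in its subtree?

3

The deepest shared node is where two words last agree before diverging.
"bnbbbnm" and "bnbnmmbnmn" agree on "bnb" (3 characters) before diverging; nothing deeper is shared.
Longest shared-prefix length: 3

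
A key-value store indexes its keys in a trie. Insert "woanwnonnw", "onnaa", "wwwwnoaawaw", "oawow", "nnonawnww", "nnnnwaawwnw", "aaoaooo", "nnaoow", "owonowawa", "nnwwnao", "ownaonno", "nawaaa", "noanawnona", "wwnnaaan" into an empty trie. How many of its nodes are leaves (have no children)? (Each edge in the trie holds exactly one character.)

A leaf is a node with no children — equivalently, the end of a word that is not a proper prefix of any other stored word.
Those words: "aaoaooo", "nawaaa", "nnaoow", "nnnnwaawwnw", "nnonawnww", "nnwwnao", "noanawnona", "oawow", "onnaa", "ownaonno", "owonowawa", "woanwnonnw", "wwnnaaan", "wwwwnoaawaw"
Leaf count: 14

14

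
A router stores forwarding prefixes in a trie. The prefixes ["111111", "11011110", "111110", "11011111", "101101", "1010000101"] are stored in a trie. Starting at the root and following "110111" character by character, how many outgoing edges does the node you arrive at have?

1

The children of the "110111" node are the distinct next characters among strings starting with "110111".
Distinct next characters after "110111": 1.
That node has 1 child edge.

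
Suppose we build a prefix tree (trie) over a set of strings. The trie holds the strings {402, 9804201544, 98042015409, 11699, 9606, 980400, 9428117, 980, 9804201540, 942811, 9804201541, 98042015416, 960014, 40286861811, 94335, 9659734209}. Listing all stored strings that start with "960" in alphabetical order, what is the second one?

9606

Words with prefix "960", in lexicographic order: "960014", "9606"
Position 2: 9606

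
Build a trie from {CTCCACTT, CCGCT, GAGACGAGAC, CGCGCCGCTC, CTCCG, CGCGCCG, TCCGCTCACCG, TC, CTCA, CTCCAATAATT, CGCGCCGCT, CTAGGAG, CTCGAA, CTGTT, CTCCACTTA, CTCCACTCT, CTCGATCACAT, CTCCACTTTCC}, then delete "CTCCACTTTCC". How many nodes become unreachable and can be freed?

3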